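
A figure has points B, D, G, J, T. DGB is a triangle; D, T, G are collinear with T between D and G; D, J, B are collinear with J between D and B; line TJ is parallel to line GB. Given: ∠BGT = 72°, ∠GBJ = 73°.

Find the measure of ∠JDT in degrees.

1. ∠BGD = 72°  [T on ray GD]
2. ∠DBG = 73°  [J on ray BD]
3. ∠BDG = 35°  [△DGB]
4. ∠JDT = 35°  [T on DG, J on DB]

∠JDT = 35°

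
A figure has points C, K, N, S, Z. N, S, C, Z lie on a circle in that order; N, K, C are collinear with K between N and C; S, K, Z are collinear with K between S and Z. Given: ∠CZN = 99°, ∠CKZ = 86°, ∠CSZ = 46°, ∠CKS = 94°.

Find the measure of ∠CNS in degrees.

∠CNS = 59°

1. ∠CSN = 81°  [cyclic NSCZ, opposite ∠S+∠Z]
2. ∠NCS = 40°  [△SKC]
3. ∠CNS = 59°  [△NSC]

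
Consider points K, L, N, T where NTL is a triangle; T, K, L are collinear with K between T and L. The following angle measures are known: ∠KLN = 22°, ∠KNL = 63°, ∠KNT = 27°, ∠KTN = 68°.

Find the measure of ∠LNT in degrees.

1. ∠NLT = 22°  [K on ray LT]
2. ∠LTN = 68°  [K on ray TL]
3. ∠LNT = 90°  [△NTL]

∠LNT = 90°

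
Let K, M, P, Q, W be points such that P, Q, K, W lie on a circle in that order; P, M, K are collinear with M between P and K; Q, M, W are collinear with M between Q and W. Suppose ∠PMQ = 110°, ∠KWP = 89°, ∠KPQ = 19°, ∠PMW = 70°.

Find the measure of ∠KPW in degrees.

∠KPW = 40°

1. ∠KMW = 110°  [vertical angles at M]
2. ∠KWQ = 19°  [same arc QK]
3. ∠PKW = 51°  [△KMW]
4. ∠KPW = 40°  [△PKW]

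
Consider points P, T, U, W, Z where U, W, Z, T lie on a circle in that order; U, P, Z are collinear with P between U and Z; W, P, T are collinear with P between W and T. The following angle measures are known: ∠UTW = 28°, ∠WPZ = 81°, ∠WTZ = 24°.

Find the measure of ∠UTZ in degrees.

1. ∠UZW = 28°  [same arc UW]
2. ∠WUZ = 24°  [same arc WZ]
3. ∠UWZ = 128°  [△UWZ]
4. ∠UTZ = 52°  [cyclic UWZT, opposite ∠W+∠T]

∠UTZ = 52°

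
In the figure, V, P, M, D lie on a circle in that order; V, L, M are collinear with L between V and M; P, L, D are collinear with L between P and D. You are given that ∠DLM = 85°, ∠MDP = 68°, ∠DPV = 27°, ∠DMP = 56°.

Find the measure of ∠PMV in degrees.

∠PMV = 29°

1. ∠PLV = 85°  [vertical angles at L]
2. ∠DPM = 56°  [△PMD]
3. ∠MLP = 95°  [linear pair at L on VM]
4. ∠PMV = 29°  [△PLM]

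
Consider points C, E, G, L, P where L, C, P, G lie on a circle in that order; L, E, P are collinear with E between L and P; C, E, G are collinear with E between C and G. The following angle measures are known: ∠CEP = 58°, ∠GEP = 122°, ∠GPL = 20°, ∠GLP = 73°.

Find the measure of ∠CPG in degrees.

∠CPG = 69°

1. ∠CGP = 38°  [△PEG]
2. ∠GCP = 73°  [same arc PG]
3. ∠CPG = 69°  [△CPG]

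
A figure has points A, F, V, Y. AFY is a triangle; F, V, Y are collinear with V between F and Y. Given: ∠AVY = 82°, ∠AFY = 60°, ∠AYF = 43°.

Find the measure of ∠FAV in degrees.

1. ∠AVF = 98°  [linear pair at V on FY]
2. ∠AFV = 60°  [V on ray FY]
3. ∠FAV = 22°  [△AFV]

∠FAV = 22°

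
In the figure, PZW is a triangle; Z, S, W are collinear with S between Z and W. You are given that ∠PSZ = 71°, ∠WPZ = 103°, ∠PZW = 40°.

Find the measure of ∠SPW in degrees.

∠SPW = 34°

1. ∠PSW = 109°  [linear pair at S on ZW]
2. ∠PWZ = 37°  [△PZW]
3. ∠PWS = 37°  [S on ray WZ]
4. ∠SPW = 34°  [△PSW]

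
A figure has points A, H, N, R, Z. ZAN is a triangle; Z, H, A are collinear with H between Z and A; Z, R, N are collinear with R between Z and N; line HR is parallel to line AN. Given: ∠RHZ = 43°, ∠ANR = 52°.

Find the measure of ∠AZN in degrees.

∠AZN = 85°

1. ∠NAZ = 43°  [HR∥AN, corresponding at H]
2. ∠ANZ = 52°  [R on ray NZ]
3. ∠AZN = 85°  [△ZAN]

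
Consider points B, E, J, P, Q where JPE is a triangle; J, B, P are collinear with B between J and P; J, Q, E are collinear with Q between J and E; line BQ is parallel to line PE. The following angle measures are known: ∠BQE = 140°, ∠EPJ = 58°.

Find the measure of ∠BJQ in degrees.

∠BJQ = 82°

1. ∠BQJ = 40°  [linear pair at Q on JE]
2. ∠JBQ = 58°  [BQ∥PE, corresponding at B]
3. ∠BJQ = 82°  [△JBQ]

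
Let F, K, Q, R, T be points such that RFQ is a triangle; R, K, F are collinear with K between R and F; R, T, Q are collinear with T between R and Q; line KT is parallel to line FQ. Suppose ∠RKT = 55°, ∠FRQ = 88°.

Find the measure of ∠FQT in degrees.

∠FQT = 37°

1. ∠QFR = 55°  [KT∥FQ, corresponding at K]
2. ∠FQR = 37°  [△RFQ]
3. ∠FQT = 37°  [T on ray QR]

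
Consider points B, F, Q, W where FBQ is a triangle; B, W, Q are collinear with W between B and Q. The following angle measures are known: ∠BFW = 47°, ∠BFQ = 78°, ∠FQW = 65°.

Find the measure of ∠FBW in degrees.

1. ∠BQF = 65°  [W on ray QB]
2. ∠FBQ = 37°  [△FBQ]
3. ∠FBW = 37°  [W on ray BQ]

∠FBW = 37°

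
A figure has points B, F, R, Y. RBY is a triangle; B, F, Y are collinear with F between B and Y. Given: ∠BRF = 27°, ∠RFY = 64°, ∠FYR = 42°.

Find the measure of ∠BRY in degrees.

∠BRY = 101°

1. ∠BFR = 116°  [linear pair at F on BY]
2. ∠BYR = 42°  [F on ray YB]
3. ∠FBR = 37°  [△RBF]
4. ∠RBY = 37°  [F on ray BY]
5. ∠BRY = 101°  [△RBY]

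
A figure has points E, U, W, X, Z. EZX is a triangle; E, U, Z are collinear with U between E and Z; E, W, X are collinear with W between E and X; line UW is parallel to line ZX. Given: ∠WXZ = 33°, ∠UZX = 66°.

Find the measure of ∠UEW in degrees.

∠UEW = 81°

1. ∠EXZ = 33°  [W on ray XE]
2. ∠EZX = 66°  [U on ray ZE]
3. ∠XEZ = 81°  [△EZX]
4. ∠UEW = 81°  [U on EZ, W on EX]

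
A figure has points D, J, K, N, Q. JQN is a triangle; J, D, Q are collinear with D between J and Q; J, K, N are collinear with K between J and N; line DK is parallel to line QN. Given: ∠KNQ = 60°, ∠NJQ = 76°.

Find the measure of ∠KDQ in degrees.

∠KDQ = 136°

1. ∠JNQ = 60°  [K on ray NJ]
2. ∠JQN = 44°  [△JQN]
3. ∠JDK = 44°  [DK∥QN, corresponding at D]
4. ∠KDQ = 136°  [linear pair at D on JQ]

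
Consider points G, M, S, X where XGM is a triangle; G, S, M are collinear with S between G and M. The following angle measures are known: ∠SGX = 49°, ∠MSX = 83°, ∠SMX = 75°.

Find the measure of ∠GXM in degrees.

∠GXM = 56°

1. ∠MGX = 49°  [S on ray GM]
2. ∠GMX = 75°  [S on ray MG]
3. ∠GXM = 56°  [△XGM]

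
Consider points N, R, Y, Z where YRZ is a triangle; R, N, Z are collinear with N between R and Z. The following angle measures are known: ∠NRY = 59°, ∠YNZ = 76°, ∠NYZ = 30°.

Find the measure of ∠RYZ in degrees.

1. ∠YRZ = 59°  [N on ray RZ]
2. ∠NZY = 74°  [△YNZ]
3. ∠RZY = 74°  [N on ray ZR]
4. ∠RYZ = 47°  [△YRZ]

∠RYZ = 47°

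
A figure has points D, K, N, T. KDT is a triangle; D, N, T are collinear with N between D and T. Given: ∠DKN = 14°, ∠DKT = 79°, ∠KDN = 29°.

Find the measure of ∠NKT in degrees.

1. ∠DNK = 137°  [△KDN]
2. ∠KDT = 29°  [N on ray DT]
3. ∠KNT = 43°  [linear pair at N on DT]
4. ∠DTK = 72°  [△KDT]
5. ∠KTN = 72°  [N on ray TD]
6. ∠NKT = 65°  [△KNT]

∠NKT = 65°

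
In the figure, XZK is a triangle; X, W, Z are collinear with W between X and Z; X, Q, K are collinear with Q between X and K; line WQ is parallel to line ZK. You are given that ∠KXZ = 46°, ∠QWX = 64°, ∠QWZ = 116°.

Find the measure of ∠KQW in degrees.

1. ∠QXW = 46°  [W on XZ, Q on XK]
2. ∠WQX = 70°  [△XWQ]
3. ∠KQW = 110°  [linear pair at Q on XK]

∠KQW = 110°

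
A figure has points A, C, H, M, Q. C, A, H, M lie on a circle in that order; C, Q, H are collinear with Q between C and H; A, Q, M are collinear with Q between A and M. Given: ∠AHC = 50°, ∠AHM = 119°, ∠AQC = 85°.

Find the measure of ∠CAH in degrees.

∠CAH = 104°

1. ∠AMC = 50°  [same arc CA]
2. ∠ACM = 61°  [cyclic CAHM, opposite ∠C+∠H]
3. ∠CAM = 69°  [△CAM]
4. ∠ACH = 26°  [△CQA]
5. ∠CAH = 104°  [△CAH]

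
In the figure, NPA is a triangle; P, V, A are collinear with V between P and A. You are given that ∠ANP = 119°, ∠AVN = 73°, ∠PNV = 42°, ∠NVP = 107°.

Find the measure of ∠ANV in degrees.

∠ANV = 77°

1. ∠NPV = 31°  [△NPV]
2. ∠APN = 31°  [V on ray PA]
3. ∠NAP = 30°  [△NPA]
4. ∠NAV = 30°  [V on ray AP]
5. ∠ANV = 77°  [△NVA]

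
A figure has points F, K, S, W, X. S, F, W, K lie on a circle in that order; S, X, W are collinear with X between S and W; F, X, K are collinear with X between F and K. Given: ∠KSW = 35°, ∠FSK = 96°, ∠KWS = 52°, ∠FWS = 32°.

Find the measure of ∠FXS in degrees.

1. ∠KFW = 35°  [same arc WK]
2. ∠FXW = 113°  [△FXW]
3. ∠FXS = 67°  [linear pair at X on SW]

∠FXS = 67°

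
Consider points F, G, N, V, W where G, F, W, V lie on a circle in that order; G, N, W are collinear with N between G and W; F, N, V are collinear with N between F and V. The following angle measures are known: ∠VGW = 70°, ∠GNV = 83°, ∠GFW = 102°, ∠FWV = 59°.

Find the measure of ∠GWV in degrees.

∠GWV = 32°

1. ∠VFW = 70°  [same arc WV]
2. ∠VNW = 97°  [linear pair at N on GW]
3. ∠FVW = 51°  [△FWV]
4. ∠GWV = 32°  [△WNV]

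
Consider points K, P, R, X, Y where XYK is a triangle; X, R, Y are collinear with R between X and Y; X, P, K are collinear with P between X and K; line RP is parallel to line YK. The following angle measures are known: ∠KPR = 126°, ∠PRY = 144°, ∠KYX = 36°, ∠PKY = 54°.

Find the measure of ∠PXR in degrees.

1. ∠RPX = 54°  [linear pair at P on XK]
2. ∠PRX = 36°  [linear pair at R on XY]
3. ∠PXR = 90°  [△XRP]

∠PXR = 90°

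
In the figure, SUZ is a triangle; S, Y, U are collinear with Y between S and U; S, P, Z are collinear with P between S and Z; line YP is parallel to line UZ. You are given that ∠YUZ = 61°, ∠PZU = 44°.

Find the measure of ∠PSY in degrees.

1. ∠SUZ = 61°  [Y on ray US]
2. ∠SZU = 44°  [P on ray ZS]
3. ∠USZ = 75°  [△SUZ]
4. ∠PSY = 75°  [Y on SU, P on SZ]

∠PSY = 75°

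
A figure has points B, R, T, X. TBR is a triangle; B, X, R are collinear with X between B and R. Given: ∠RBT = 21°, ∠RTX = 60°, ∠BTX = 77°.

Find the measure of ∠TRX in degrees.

∠TRX = 22°

1. ∠TBX = 21°  [X on ray BR]
2. ∠BXT = 82°  [△TBX]
3. ∠RXT = 98°  [linear pair at X on BR]
4. ∠TRX = 22°  [△TXR]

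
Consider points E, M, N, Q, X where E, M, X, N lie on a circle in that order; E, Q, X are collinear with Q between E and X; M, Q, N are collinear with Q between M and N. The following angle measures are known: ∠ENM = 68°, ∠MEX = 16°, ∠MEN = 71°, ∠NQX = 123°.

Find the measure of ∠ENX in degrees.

∠ENX = 84°

1. ∠EXM = 68°  [same arc EM]
2. ∠EMX = 96°  [△EMX]
3. ∠ENX = 84°  [cyclic EMXN, opposite ∠M+∠N]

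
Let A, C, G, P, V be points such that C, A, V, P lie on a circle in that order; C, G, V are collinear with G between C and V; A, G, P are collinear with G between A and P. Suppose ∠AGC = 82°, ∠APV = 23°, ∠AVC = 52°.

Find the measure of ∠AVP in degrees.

∠AVP = 127°

1. ∠AGV = 98°  [linear pair at G on CV]
2. ∠PAV = 30°  [△AGV]
3. ∠AVP = 127°  [△AVP]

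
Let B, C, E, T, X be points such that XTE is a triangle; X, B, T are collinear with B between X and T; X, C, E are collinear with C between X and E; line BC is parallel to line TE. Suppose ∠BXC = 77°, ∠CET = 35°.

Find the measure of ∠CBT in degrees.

1. ∠EXT = 77°  [B on XT, C on XE]
2. ∠TEX = 35°  [C on ray EX]
3. ∠ETX = 68°  [△XTE]
4. ∠CBX = 68°  [BC∥TE, corresponding at B]
5. ∠CBT = 112°  [linear pair at B on XT]

∠CBT = 112°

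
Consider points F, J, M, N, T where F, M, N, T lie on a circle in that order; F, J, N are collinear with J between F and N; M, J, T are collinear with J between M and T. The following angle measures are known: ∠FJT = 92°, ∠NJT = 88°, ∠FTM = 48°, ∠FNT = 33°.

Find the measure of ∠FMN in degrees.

1. ∠FJM = 88°  [vertical angles at J]
2. ∠FNM = 48°  [same arc FM]
3. ∠FMT = 33°  [same arc FT]
4. ∠MFN = 59°  [△FJM]
5. ∠FMN = 73°  [△FMN]

∠FMN = 73°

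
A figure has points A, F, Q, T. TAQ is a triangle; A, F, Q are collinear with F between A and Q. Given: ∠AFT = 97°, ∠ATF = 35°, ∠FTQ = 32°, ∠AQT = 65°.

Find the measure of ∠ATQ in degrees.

1. ∠FAT = 48°  [△TAF]
2. ∠QAT = 48°  [F on ray AQ]
3. ∠ATQ = 67°  [△TAQ]

∠ATQ = 67°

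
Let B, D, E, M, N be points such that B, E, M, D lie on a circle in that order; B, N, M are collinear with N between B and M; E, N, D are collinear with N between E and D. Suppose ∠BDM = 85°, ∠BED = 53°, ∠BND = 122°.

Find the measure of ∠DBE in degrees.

1. ∠BMD = 53°  [same arc BD]
2. ∠DBM = 42°  [△BMD]
3. ∠BDE = 16°  [△BND]
4. ∠DBE = 111°  [△BED]

∠DBE = 111°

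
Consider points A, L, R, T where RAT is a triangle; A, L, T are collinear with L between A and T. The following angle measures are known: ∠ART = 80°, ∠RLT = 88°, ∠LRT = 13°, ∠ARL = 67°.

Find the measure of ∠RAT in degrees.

1. ∠ALR = 92°  [linear pair at L on AT]
2. ∠LAR = 21°  [△RAL]
3. ∠RAT = 21°  [L on ray AT]

∠RAT = 21°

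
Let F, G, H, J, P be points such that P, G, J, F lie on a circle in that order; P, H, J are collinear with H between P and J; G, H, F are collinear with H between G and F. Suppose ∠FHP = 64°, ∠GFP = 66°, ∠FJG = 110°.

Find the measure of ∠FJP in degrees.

∠FJP = 44°

1. ∠FPG = 70°  [cyclic PGJF, opposite ∠P+∠J]
2. ∠FGP = 44°  [△PGF]
3. ∠FJP = 44°  [same arc PF]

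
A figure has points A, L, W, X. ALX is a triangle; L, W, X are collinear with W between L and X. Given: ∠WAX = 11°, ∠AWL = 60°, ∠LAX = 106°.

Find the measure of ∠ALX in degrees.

∠ALX = 25°

1. ∠AWX = 120°  [linear pair at W on LX]
2. ∠AXW = 49°  [△AWX]
3. ∠AXL = 49°  [W on ray XL]
4. ∠ALX = 25°  [△ALX]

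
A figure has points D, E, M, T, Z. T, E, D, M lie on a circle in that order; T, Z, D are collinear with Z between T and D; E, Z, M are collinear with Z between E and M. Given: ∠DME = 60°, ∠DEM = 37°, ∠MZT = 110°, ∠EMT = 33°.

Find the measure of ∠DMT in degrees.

1. ∠DTE = 60°  [same arc ED]
2. ∠EDT = 33°  [same arc TE]
3. ∠DET = 87°  [△TED]
4. ∠DMT = 93°  [cyclic TEDM, opposite ∠E+∠M]

∠DMT = 93°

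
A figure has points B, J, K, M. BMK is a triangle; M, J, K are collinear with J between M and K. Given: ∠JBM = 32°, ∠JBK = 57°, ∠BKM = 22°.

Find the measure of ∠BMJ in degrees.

1. ∠BKJ = 22°  [J on ray KM]
2. ∠BJK = 101°  [△BJK]
3. ∠BJM = 79°  [linear pair at J on MK]
4. ∠BMJ = 69°  [△BMJ]

∠BMJ = 69°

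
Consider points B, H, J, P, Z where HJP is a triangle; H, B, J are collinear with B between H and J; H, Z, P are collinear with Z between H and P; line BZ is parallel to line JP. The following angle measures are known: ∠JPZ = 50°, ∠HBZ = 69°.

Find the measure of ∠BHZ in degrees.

1. ∠HPJ = 50°  [Z on ray PH]
2. ∠HJP = 69°  [BZ∥JP, corresponding at B]
3. ∠JHP = 61°  [△HJP]
4. ∠BHZ = 61°  [B on HJ, Z on HP]

∠BHZ = 61°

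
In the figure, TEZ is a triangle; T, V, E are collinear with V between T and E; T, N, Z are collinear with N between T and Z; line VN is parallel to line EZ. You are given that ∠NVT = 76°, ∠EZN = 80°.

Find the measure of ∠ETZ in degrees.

1. ∠TEZ = 76°  [VN∥EZ, corresponding at V]
2. ∠EZT = 80°  [N on ray ZT]
3. ∠ETZ = 24°  [△TEZ]

∠ETZ = 24°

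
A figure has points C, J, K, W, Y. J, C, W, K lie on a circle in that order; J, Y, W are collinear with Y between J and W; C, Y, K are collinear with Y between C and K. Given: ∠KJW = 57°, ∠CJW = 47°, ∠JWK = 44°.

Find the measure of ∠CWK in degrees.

1. ∠KCW = 57°  [same arc WK]
2. ∠CKW = 47°  [same arc CW]
3. ∠CWK = 76°  [△CWK]

∠CWK = 76°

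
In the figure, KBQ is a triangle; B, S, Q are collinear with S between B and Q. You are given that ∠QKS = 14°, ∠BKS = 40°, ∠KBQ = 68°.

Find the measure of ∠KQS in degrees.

∠KQS = 58°

1. ∠KBS = 68°  [S on ray BQ]
2. ∠BSK = 72°  [△KBS]
3. ∠KSQ = 108°  [linear pair at S on BQ]
4. ∠KQS = 58°  [△KSQ]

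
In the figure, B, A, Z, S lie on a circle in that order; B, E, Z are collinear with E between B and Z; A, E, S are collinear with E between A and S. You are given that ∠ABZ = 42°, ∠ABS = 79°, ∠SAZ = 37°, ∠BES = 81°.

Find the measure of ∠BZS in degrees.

1. ∠ASZ = 42°  [same arc AZ]
2. ∠SEZ = 99°  [linear pair at E on BZ]
3. ∠BZS = 39°  [△ZES]

∠BZS = 39°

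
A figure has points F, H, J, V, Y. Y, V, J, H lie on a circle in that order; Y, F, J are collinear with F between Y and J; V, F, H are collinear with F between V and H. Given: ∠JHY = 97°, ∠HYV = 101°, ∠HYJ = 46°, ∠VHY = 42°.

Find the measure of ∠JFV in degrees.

1. ∠HVJ = 46°  [same arc JH]
2. ∠VJY = 42°  [same arc YV]
3. ∠JFV = 92°  [△VFJ]

∠JFV = 92°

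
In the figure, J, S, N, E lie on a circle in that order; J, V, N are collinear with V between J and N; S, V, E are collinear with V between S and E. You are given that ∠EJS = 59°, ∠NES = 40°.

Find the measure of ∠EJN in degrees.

∠EJN = 19°

1. ∠ENS = 121°  [cyclic JSNE, opposite ∠J+∠N]
2. ∠ESN = 19°  [△SNE]
3. ∠EJN = 19°  [same arc NE]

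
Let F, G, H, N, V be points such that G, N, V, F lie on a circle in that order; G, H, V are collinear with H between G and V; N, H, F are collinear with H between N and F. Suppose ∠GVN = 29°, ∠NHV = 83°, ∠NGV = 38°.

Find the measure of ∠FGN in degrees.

1. ∠GFN = 29°  [same arc GN]
2. ∠GHN = 97°  [linear pair at H on GV]
3. ∠FNG = 45°  [△GHN]
4. ∠FGN = 106°  [△GNF]

∠FGN = 106°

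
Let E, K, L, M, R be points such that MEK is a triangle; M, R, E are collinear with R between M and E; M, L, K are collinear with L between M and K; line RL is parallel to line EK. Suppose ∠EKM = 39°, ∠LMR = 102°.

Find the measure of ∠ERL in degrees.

1. ∠MLR = 39°  [RL∥EK, corresponding at L]
2. ∠LRM = 39°  [△MRL]
3. ∠ERL = 141°  [linear pair at R on ME]

∠ERL = 141°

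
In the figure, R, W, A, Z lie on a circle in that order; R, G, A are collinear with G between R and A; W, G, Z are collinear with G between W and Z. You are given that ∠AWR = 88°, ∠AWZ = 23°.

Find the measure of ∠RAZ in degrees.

∠RAZ = 65°

1. ∠AZR = 92°  [cyclic RWAZ, opposite ∠W+∠Z]
2. ∠ARZ = 23°  [same arc AZ]
3. ∠RAZ = 65°  [△RAZ]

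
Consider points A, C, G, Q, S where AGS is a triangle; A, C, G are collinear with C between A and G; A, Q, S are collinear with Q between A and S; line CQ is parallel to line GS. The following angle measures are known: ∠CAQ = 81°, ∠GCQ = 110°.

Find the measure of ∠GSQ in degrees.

1. ∠ACQ = 70°  [linear pair at C on AG]
2. ∠AQC = 29°  [△ACQ]
3. ∠CQS = 151°  [linear pair at Q on AS]
4. ∠GSQ = 29°  [CQ∥GS, co-interior at S–Q]

∠GSQ = 29°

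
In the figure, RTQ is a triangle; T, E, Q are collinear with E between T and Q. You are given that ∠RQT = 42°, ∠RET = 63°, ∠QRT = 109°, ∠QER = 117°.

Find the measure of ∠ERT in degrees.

∠ERT = 88°

1. ∠QTR = 29°  [△RTQ]
2. ∠ETR = 29°  [E on ray TQ]
3. ∠ERT = 88°  [△RTE]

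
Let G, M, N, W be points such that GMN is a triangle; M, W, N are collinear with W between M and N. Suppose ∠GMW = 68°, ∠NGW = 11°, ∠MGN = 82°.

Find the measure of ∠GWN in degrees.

1. ∠GMN = 68°  [W on ray MN]
2. ∠GNM = 30°  [△GMN]
3. ∠GNW = 30°  [W on ray NM]
4. ∠GWN = 139°  [△GWN]

∠GWN = 139°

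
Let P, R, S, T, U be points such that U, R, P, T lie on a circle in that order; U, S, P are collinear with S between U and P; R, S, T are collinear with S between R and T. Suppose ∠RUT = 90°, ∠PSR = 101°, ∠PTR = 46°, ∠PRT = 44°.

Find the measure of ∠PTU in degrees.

∠PTU = 81°

1. ∠RPU = 35°  [△RSP]
2. ∠PUR = 46°  [same arc RP]
3. ∠PRU = 99°  [△URP]
4. ∠PTU = 81°  [cyclic URPT, opposite ∠R+∠T]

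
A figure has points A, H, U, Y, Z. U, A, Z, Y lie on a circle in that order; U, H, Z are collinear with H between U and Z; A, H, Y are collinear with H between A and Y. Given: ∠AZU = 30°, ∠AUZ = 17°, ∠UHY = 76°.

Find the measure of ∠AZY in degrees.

1. ∠AYZ = 17°  [same arc AZ]
2. ∠AHZ = 76°  [vertical angles at H]
3. ∠YAZ = 74°  [△AHZ]
4. ∠AZY = 89°  [△AZY]

∠AZY = 89°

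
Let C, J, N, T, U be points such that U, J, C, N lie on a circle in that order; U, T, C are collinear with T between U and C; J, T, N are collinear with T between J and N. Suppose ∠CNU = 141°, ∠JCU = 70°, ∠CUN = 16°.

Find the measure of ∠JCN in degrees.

1. ∠CJU = 39°  [cyclic UJCN, opposite ∠J+∠N]
2. ∠CUJ = 71°  [△UJC]
3. ∠CJN = 16°  [same arc CN]
4. ∠CNJ = 71°  [same arc JC]
5. ∠JCN = 93°  [△JCN]

∠JCN = 93°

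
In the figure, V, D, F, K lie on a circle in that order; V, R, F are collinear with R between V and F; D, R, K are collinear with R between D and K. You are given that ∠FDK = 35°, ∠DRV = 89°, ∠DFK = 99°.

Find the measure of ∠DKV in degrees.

∠DKV = 54°

1. ∠FVK = 35°  [same arc FK]
2. ∠FRK = 89°  [vertical angles at R]
3. ∠KRV = 91°  [linear pair at R on VF]
4. ∠DKV = 54°  [△VRK]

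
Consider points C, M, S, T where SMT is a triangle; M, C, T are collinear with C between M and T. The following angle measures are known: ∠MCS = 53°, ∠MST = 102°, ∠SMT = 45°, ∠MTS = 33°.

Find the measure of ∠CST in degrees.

∠CST = 20°

1. ∠SCT = 127°  [linear pair at C on MT]
2. ∠CTS = 33°  [C on ray TM]
3. ∠CST = 20°  [△SCT]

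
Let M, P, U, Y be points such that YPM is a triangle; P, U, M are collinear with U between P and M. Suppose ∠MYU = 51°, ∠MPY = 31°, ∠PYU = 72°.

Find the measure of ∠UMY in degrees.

∠UMY = 26°

1. ∠UPY = 31°  [U on ray PM]
2. ∠PUY = 77°  [△YPU]
3. ∠MUY = 103°  [linear pair at U on PM]
4. ∠UMY = 26°  [△YUM]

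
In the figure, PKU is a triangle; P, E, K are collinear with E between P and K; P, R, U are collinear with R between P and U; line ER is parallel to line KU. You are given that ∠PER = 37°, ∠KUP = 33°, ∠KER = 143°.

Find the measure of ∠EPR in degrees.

1. ∠PKU = 37°  [ER∥KU, corresponding at E]
2. ∠KPU = 110°  [△PKU]
3. ∠EPR = 110°  [E on PK, R on PU]

∠EPR = 110°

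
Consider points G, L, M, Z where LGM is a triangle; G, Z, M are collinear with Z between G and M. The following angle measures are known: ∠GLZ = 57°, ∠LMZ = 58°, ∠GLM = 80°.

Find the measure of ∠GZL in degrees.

1. ∠GML = 58°  [Z on ray MG]
2. ∠LGM = 42°  [△LGM]
3. ∠LGZ = 42°  [Z on ray GM]
4. ∠GZL = 81°  [△LGZ]

∠GZL = 81°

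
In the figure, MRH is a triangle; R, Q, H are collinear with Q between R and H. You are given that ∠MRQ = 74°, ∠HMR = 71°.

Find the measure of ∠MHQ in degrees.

∠MHQ = 35°

1. ∠HRM = 74°  [Q on ray RH]
2. ∠MHR = 35°  [△MRH]
3. ∠MHQ = 35°  [Q on ray HR]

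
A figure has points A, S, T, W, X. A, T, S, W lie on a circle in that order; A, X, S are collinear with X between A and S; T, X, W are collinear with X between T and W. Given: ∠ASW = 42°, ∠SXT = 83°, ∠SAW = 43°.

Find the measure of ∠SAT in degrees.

∠SAT = 41°

1. ∠ATW = 42°  [same arc AW]
2. ∠AXT = 97°  [linear pair at X on AS]
3. ∠SAT = 41°  [△AXT]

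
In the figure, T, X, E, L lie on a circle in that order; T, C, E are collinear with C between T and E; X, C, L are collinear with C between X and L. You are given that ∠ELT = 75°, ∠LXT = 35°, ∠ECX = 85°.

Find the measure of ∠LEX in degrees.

1. ∠LET = 35°  [same arc TL]
2. ∠LCT = 85°  [vertical angles at C]
3. ∠ETL = 70°  [△TEL]
4. ∠ECL = 95°  [linear pair at C on TE]
5. ∠EXL = 70°  [same arc EL]
6. ∠ELX = 50°  [△ECL]
7. ∠LEX = 60°  [△XEL]

∠LEX = 60°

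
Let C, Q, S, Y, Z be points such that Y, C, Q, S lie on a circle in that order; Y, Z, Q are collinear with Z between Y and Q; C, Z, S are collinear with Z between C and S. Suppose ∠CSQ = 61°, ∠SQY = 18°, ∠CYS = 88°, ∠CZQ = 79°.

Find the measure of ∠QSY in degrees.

∠QSY = 135°

1. ∠SCY = 18°  [same arc YS]
2. ∠CSY = 74°  [△YCS]
3. ∠SZY = 79°  [vertical angles at Z]
4. ∠QYS = 27°  [△YZS]
5. ∠QSY = 135°  [△YQS]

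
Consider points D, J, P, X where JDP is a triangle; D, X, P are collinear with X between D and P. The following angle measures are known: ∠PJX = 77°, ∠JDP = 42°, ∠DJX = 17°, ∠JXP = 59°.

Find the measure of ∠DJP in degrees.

∠DJP = 94°

1. ∠JPX = 44°  [△JXP]
2. ∠DPJ = 44°  [X on ray PD]
3. ∠DJP = 94°  [△JDP]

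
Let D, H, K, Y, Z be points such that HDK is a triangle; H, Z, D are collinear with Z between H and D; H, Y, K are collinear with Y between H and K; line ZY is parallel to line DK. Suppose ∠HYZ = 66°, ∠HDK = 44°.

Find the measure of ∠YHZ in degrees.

∠YHZ = 70°

1. ∠DKH = 66°  [ZY∥DK, corresponding at Y]
2. ∠DHK = 70°  [△HDK]
3. ∠YHZ = 70°  [Z on HD, Y on HK]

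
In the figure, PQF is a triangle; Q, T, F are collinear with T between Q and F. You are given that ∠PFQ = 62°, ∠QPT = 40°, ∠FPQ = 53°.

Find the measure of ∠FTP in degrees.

1. ∠FQP = 65°  [△PQF]
2. ∠PQT = 65°  [T on ray QF]
3. ∠PTQ = 75°  [△PQT]
4. ∠FTP = 105°  [linear pair at T on QF]

∠FTP = 105°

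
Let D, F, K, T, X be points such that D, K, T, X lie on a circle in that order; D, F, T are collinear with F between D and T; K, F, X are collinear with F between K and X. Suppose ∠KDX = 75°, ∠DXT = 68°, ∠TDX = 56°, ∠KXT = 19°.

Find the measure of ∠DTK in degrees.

∠DTK = 49°

1. ∠DKT = 112°  [cyclic DKTX, opposite ∠K+∠X]
2. ∠KDT = 19°  [same arc KT]
3. ∠DTK = 49°  [△DKT]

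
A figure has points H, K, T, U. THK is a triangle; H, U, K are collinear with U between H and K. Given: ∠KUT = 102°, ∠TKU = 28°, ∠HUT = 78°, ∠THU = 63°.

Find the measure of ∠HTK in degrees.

1. ∠HKT = 28°  [U on ray KH]
2. ∠KHT = 63°  [U on ray HK]
3. ∠HTK = 89°  [△THK]

∠HTK = 89°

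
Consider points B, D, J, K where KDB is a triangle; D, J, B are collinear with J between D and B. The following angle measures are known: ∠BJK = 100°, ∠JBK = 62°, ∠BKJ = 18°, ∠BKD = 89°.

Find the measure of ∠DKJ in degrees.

1. ∠DJK = 80°  [linear pair at J on DB]
2. ∠DBK = 62°  [J on ray BD]
3. ∠BDK = 29°  [△KDB]
4. ∠JDK = 29°  [J on ray DB]
5. ∠DKJ = 71°  [△KDJ]

∠DKJ = 71°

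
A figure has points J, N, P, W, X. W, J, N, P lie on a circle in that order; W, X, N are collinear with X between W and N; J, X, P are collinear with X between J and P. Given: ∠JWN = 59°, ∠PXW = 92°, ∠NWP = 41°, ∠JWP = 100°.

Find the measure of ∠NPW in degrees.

1. ∠JPN = 59°  [same arc JN]
2. ∠NXP = 88°  [linear pair at X on WN]
3. ∠PNW = 33°  [△NXP]
4. ∠NPW = 106°  [△WNP]

∠NPW = 106°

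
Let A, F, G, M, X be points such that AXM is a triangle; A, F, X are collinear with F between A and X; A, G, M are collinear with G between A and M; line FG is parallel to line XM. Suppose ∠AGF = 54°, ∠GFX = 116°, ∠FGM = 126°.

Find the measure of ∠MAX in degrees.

∠MAX = 62°

1. ∠AFG = 64°  [linear pair at F on AX]
2. ∠FAG = 62°  [△AFG]
3. ∠MAX = 62°  [F on AX, G on AM]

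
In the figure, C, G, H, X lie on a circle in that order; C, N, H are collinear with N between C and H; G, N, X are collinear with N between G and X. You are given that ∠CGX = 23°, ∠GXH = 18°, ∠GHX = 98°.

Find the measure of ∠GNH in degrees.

1. ∠GCH = 18°  [same arc GH]
2. ∠CNG = 139°  [△CNG]
3. ∠GNH = 41°  [linear pair at N on CH]

∠GNH = 41°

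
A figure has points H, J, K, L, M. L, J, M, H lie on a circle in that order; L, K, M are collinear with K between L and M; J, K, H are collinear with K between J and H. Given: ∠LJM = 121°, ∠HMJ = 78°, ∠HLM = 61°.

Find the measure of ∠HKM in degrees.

1. ∠LHM = 59°  [cyclic LJMH, opposite ∠J+∠H]
2. ∠HJM = 61°  [same arc MH]
3. ∠HML = 60°  [△LMH]
4. ∠JHM = 41°  [△JMH]
5. ∠HKM = 79°  [△MKH]

∠HKM = 79°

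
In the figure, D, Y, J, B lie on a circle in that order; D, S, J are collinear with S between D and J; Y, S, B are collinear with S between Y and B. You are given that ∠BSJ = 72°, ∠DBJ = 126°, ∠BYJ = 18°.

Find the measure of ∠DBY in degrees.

1. ∠BSD = 108°  [linear pair at S on DJ]
2. ∠BDJ = 18°  [same arc JB]
3. ∠DBY = 54°  [△DSB]

∠DBY = 54°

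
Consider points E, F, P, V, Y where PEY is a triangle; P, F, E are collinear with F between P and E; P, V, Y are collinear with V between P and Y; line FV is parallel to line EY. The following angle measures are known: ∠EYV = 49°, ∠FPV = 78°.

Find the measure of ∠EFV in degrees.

∠EFV = 127°

1. ∠EYP = 49°  [V on ray YP]
2. ∠EPY = 78°  [F on PE, V on PY]
3. ∠PEY = 53°  [△PEY]
4. ∠PFV = 53°  [FV∥EY, corresponding at F]
5. ∠EFV = 127°  [linear pair at F on PE]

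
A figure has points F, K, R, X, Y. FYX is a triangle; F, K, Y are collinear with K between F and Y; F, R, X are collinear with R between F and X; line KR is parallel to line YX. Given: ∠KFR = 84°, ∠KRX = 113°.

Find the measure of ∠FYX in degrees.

1. ∠FRK = 67°  [linear pair at R on FX]
2. ∠FKR = 29°  [△FKR]
3. ∠FYX = 29°  [KR∥YX, corresponding at K]

∠FYX = 29°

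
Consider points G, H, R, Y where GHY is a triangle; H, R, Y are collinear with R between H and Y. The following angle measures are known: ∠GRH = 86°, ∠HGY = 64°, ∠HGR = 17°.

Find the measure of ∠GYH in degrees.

1. ∠GHR = 77°  [△GHR]
2. ∠GHY = 77°  [R on ray HY]
3. ∠GYH = 39°  [△GHY]

∠GYH = 39°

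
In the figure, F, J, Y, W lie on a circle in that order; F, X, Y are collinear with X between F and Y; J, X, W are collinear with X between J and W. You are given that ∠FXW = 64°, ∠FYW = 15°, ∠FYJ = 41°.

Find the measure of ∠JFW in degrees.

1. ∠FJW = 15°  [same arc FW]
2. ∠FWJ = 41°  [same arc FJ]
3. ∠JFW = 124°  [△FJW]

∠JFW = 124°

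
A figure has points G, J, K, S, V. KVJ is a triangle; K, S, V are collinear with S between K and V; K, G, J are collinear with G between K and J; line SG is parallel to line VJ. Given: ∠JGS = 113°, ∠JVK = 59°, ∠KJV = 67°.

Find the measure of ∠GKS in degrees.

∠GKS = 54°

1. ∠KGS = 67°  [linear pair at G on KJ]
2. ∠GSK = 59°  [SG∥VJ, corresponding at S]
3. ∠GKS = 54°  [△KSG]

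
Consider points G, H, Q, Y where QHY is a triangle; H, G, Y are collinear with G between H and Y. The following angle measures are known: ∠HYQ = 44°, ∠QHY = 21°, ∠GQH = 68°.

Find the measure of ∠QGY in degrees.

1. ∠GHQ = 21°  [G on ray HY]
2. ∠HGQ = 91°  [△QHG]
3. ∠QGY = 89°  [linear pair at G on HY]

∠QGY = 89°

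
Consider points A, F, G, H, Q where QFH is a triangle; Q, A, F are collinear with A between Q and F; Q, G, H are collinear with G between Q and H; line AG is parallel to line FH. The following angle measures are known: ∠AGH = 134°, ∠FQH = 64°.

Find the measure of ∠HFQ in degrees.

∠HFQ = 70°

1. ∠AGQ = 46°  [linear pair at G on QH]
2. ∠AQG = 64°  [A on QF, G on QH]
3. ∠GAQ = 70°  [△QAG]
4. ∠HFQ = 70°  [AG∥FH, corresponding at A]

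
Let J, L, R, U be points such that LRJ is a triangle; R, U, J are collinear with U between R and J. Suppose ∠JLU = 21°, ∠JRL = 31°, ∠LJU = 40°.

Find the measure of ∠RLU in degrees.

1. ∠JUL = 119°  [△LUJ]
2. ∠LRU = 31°  [U on ray RJ]
3. ∠LUR = 61°  [linear pair at U on RJ]
4. ∠RLU = 88°  [△LRU]

∠RLU = 88°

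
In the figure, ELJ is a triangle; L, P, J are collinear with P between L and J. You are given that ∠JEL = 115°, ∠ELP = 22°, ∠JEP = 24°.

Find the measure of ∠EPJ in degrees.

∠EPJ = 113°

1. ∠ELJ = 22°  [P on ray LJ]
2. ∠EJL = 43°  [△ELJ]
3. ∠EJP = 43°  [P on ray JL]
4. ∠EPJ = 113°  [△EPJ]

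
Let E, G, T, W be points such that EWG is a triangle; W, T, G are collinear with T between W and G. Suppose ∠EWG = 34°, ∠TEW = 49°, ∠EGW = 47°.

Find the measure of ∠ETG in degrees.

1. ∠EWT = 34°  [T on ray WG]
2. ∠ETW = 97°  [△EWT]
3. ∠ETG = 83°  [linear pair at T on WG]

∠ETG = 83°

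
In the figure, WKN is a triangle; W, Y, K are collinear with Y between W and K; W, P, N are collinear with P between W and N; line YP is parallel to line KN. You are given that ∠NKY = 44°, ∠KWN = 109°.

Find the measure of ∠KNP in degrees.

1. ∠NKW = 44°  [Y on ray KW]
2. ∠KNW = 27°  [△WKN]
3. ∠KNP = 27°  [P on ray NW]

∠KNP = 27°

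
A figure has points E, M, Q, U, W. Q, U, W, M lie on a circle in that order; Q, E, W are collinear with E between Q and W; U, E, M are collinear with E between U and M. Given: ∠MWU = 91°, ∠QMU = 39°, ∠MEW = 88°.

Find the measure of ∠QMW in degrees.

∠QMW = 79°

1. ∠MQU = 89°  [cyclic QUWM, opposite ∠Q+∠W]
2. ∠MUQ = 52°  [△QUM]
3. ∠MEQ = 92°  [linear pair at E on QW]
4. ∠MWQ = 52°  [same arc QM]
5. ∠MQW = 49°  [△QEM]
6. ∠QMW = 79°  [△QWM]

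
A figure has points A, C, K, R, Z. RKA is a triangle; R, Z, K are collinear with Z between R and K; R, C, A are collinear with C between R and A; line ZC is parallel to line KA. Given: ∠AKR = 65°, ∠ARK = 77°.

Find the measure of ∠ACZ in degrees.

∠ACZ = 142°

1. ∠KAR = 38°  [△RKA]
2. ∠RCZ = 38°  [ZC∥KA, corresponding at C]
3. ∠ACZ = 142°  [linear pair at C on RA]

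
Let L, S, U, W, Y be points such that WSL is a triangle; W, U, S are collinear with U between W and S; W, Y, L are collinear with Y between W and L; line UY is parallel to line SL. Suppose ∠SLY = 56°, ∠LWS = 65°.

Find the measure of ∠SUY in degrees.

1. ∠SLW = 56°  [Y on ray LW]
2. ∠LSW = 59°  [△WSL]
3. ∠WUY = 59°  [UY∥SL, corresponding at U]
4. ∠SUY = 121°  [linear pair at U on WS]

∠SUY = 121°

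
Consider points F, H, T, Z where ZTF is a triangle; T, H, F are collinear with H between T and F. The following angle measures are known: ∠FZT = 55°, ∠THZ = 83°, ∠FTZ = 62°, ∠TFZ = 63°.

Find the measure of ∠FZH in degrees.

∠FZH = 20°

1. ∠FHZ = 97°  [linear pair at H on TF]
2. ∠HFZ = 63°  [H on ray FT]
3. ∠FZH = 20°  [△ZHF]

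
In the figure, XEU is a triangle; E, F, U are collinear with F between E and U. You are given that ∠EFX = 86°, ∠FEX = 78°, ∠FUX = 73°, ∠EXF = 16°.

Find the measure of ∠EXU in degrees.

∠EXU = 29°

1. ∠UEX = 78°  [F on ray EU]
2. ∠EUX = 73°  [F on ray UE]
3. ∠EXU = 29°  [△XEU]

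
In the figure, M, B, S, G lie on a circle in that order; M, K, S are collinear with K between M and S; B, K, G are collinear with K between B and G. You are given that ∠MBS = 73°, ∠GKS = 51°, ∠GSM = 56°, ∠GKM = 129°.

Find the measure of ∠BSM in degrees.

1. ∠MGS = 107°  [cyclic MBSG, opposite ∠B+∠G]
2. ∠GMS = 17°  [△MSG]
3. ∠BKS = 129°  [vertical angles at K]
4. ∠GBS = 17°  [same arc SG]
5. ∠BSM = 34°  [△BKS]

∠BSM = 34°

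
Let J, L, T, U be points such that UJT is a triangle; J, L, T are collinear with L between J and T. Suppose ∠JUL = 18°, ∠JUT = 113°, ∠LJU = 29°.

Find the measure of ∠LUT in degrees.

∠LUT = 95°

1. ∠JLU = 133°  [△UJL]
2. ∠TJU = 29°  [L on ray JT]
3. ∠TLU = 47°  [linear pair at L on JT]
4. ∠JTU = 38°  [△UJT]
5. ∠LTU = 38°  [L on ray TJ]
6. ∠LUT = 95°  [△ULT]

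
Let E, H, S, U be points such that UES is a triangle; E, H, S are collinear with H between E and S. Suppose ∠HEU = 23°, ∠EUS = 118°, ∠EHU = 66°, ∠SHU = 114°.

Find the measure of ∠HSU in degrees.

1. ∠SEU = 23°  [H on ray ES]
2. ∠ESU = 39°  [△UES]
3. ∠HSU = 39°  [H on ray SE]

∠HSU = 39°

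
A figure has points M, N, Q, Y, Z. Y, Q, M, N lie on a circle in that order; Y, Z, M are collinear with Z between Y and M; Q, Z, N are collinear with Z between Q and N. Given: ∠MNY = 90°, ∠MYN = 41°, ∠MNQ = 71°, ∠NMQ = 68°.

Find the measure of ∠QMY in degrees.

∠QMY = 19°

1. ∠MQY = 90°  [cyclic YQMN, opposite ∠Q+∠N]
2. ∠MYQ = 71°  [same arc QM]
3. ∠QMY = 19°  [△YQM]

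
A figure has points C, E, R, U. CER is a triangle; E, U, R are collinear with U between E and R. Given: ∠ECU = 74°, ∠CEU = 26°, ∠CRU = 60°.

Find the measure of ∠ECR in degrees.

1. ∠CER = 26°  [U on ray ER]
2. ∠CRE = 60°  [U on ray RE]
3. ∠ECR = 94°  [△CER]

∠ECR = 94°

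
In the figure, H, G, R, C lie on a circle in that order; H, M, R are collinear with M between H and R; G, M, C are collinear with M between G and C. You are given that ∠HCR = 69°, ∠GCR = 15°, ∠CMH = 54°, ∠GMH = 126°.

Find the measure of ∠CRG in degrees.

1. ∠HGR = 111°  [cyclic HGRC, opposite ∠G+∠C]
2. ∠GHR = 15°  [same arc GR]
3. ∠GMR = 54°  [vertical angles at M]
4. ∠GRH = 54°  [△HGR]
5. ∠CGR = 72°  [△GMR]
6. ∠CRG = 93°  [△GRC]

∠CRG = 93°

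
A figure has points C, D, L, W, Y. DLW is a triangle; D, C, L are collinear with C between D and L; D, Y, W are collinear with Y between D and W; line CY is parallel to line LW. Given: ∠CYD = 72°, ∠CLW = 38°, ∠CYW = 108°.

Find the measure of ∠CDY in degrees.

1. ∠DWL = 72°  [CY∥LW, corresponding at Y]
2. ∠DLW = 38°  [C on ray LD]
3. ∠LDW = 70°  [△DLW]
4. ∠CDY = 70°  [C on DL, Y on DW]

∠CDY = 70°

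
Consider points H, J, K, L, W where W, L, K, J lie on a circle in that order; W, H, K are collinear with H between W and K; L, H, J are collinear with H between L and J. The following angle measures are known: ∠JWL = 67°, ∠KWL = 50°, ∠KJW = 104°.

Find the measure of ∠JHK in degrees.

1. ∠JKL = 113°  [cyclic WLKJ, opposite ∠W+∠K]
2. ∠KJL = 50°  [same arc LK]
3. ∠JLK = 17°  [△LKJ]
4. ∠JWK = 17°  [same arc KJ]
5. ∠JKW = 59°  [△WKJ]
6. ∠JHK = 71°  [△KHJ]

∠JHK = 71°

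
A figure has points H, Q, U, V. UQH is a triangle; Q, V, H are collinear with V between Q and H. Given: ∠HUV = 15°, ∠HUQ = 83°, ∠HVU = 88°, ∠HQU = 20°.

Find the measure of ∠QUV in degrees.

∠QUV = 68°

1. ∠QVU = 92°  [linear pair at V on QH]
2. ∠UQV = 20°  [V on ray QH]
3. ∠QUV = 68°  [△UQV]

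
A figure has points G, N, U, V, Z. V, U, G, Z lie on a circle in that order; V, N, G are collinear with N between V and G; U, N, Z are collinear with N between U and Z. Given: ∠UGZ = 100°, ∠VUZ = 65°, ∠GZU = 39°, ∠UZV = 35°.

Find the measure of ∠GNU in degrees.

∠GNU = 104°

1. ∠GUZ = 41°  [△UGZ]
2. ∠UGV = 35°  [same arc VU]
3. ∠GNU = 104°  [△UNG]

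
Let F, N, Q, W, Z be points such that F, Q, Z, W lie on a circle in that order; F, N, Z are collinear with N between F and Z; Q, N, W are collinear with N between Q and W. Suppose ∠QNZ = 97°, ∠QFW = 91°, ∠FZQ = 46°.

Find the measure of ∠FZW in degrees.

1. ∠FNW = 97°  [vertical angles at N]
2. ∠WQZ = 37°  [△QNZ]
3. ∠QZW = 89°  [cyclic FQZW, opposite ∠F+∠Z]
4. ∠WNZ = 83°  [linear pair at N on FZ]
5. ∠QWZ = 54°  [△QZW]
6. ∠FZW = 43°  [△ZNW]

∠FZW = 43°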